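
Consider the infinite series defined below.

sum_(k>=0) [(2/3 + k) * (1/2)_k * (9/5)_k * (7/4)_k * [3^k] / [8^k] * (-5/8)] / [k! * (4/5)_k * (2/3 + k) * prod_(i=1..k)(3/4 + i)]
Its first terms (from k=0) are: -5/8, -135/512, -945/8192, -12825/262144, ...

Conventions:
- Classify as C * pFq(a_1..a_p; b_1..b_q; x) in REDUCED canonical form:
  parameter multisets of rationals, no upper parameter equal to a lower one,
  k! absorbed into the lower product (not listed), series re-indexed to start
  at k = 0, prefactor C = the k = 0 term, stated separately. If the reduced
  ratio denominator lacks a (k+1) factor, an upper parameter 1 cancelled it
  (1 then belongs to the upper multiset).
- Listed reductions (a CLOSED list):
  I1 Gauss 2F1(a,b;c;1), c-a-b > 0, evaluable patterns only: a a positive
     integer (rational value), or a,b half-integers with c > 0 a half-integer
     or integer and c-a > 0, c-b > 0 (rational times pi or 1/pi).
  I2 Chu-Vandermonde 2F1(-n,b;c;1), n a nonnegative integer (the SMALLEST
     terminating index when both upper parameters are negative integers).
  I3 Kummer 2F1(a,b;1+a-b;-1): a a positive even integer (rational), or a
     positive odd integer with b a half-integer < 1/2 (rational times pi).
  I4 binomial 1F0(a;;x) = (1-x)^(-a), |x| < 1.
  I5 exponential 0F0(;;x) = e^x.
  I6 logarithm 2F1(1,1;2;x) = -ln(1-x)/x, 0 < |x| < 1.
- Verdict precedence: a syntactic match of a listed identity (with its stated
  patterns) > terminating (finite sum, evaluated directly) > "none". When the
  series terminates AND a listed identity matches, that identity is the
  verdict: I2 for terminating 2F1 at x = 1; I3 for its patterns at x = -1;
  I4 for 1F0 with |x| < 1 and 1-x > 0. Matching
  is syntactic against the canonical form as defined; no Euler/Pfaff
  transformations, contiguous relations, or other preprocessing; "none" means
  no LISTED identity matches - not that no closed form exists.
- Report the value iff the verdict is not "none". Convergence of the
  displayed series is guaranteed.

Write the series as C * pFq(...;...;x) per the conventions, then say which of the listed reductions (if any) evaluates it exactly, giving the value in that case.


The tell: x = (3/8) and striking the common factor k + 2/3 reduces the term (C = -5/8, x = 3/8).
Consecutive-term ratio: r(k) = (3/8) * (k+1/2) (k+9/5) / [(k+4/5) (k+1)] ; factor over Q: parameters, x = (3/8), and C = -5/8.

At argument 3/8: a 2F1 with upper {1/2, 9/5}, lower {4/5}, scaled by C = -5/8. Verdict: none - this 2F1 at x = 3/8 matches no listed pattern, and upper {1/2, 9/5} holds no stopper.


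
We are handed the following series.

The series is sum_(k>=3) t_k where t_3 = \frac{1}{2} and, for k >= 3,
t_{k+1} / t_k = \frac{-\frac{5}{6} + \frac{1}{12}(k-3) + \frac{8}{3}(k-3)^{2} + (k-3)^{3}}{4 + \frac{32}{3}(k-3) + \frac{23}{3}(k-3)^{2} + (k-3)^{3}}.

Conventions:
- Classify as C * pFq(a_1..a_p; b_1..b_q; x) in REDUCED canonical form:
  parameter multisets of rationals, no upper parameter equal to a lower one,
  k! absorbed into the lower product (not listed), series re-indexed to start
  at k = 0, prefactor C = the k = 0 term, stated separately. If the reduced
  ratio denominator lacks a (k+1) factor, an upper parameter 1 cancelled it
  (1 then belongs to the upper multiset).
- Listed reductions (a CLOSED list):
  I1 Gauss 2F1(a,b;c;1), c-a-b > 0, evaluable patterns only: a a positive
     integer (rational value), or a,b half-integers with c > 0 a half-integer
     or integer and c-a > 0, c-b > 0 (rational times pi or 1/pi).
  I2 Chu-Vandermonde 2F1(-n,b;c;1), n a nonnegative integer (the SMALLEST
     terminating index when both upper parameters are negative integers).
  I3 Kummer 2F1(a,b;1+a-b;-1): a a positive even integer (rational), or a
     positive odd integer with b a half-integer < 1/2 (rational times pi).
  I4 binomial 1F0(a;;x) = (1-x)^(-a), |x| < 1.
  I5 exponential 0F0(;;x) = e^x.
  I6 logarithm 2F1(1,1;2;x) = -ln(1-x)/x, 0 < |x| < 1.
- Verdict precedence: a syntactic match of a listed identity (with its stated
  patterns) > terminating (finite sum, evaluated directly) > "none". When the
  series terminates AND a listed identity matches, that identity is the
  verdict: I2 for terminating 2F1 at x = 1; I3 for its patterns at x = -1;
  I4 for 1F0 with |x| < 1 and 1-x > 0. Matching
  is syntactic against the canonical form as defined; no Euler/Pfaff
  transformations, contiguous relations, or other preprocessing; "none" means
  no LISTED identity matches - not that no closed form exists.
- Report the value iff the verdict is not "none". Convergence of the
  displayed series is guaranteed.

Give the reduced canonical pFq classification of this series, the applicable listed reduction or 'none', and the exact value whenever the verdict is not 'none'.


Canonical form: C = \frac{1}{2} times 2F1 with upper {-\frac{1}{2}, \frac{5}{2}}, lower {6}, x = 1. Verdict at x = 1: the half-integer Gauss pattern (I1) matches (x = 1; upper {-\frac{1}{2}, \frac{5}{2}} half-integers, c = 6 in the evaluable pattern). Exact value: \frac{4096}{3465} / \pi.

First insight: t_0 = \frac{1}{2} here, and the expanded ratio factors over Q; prefactor 1/2, roots give parameters.
Consecutive-term ratio: r(k) = 1 * (k-\frac{1}{2}) (k+\frac{5}{2}) / [(k+6) (k+1)] - rational in k, leading ratio 1; with t_0 = \frac{1}{2}, classification follows.


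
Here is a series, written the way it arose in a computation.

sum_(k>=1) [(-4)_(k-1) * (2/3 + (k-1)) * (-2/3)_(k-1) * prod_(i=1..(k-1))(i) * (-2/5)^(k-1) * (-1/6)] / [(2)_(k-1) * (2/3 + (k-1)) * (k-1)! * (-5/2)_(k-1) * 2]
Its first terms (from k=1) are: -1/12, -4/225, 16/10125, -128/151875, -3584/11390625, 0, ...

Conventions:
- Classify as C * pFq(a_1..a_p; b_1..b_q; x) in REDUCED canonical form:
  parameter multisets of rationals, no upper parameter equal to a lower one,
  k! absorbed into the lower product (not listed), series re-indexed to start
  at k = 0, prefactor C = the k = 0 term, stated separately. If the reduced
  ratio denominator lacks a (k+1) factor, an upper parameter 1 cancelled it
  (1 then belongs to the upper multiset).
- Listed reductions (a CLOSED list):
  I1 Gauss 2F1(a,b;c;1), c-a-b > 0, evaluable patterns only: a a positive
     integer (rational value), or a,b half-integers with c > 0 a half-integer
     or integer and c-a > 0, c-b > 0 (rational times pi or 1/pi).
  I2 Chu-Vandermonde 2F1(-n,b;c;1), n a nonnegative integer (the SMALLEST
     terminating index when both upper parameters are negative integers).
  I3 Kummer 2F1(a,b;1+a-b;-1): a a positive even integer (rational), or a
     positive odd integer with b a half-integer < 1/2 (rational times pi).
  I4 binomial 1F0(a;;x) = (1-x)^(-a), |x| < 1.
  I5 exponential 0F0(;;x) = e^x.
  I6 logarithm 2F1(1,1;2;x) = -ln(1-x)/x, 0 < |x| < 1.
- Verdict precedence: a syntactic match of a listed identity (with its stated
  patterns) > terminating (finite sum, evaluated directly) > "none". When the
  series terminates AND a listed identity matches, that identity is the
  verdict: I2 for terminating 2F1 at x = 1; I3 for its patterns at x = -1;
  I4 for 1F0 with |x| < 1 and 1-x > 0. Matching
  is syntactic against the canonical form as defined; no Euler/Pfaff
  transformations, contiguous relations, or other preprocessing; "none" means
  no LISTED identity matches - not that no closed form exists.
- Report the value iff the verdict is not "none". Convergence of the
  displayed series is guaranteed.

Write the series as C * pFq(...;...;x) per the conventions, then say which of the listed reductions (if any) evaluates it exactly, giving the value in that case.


Reduced: x = -2/5, 3F2, upper = {-4, -2/3, 1}, lower = {-5/2, 2}, C = -1/12. Verdict: terminating - no listed pattern fits, but -4 in the upper list cuts the series at k = 4; direct evaluation. Sum: -4587611/45562500.

Key step: t_0 = -1/12 here, and the running product (C = -1/12, x = -2/5) telescopes to a rising factorial.
Consecutive-term ratio: r(k) = (-2/5) * (k-4) (k-2/3) (k+1) / [(k-5/2) (k+2) (k+1)] - rational; roots negated = parameters, x = (-2/5), C = -1/12.


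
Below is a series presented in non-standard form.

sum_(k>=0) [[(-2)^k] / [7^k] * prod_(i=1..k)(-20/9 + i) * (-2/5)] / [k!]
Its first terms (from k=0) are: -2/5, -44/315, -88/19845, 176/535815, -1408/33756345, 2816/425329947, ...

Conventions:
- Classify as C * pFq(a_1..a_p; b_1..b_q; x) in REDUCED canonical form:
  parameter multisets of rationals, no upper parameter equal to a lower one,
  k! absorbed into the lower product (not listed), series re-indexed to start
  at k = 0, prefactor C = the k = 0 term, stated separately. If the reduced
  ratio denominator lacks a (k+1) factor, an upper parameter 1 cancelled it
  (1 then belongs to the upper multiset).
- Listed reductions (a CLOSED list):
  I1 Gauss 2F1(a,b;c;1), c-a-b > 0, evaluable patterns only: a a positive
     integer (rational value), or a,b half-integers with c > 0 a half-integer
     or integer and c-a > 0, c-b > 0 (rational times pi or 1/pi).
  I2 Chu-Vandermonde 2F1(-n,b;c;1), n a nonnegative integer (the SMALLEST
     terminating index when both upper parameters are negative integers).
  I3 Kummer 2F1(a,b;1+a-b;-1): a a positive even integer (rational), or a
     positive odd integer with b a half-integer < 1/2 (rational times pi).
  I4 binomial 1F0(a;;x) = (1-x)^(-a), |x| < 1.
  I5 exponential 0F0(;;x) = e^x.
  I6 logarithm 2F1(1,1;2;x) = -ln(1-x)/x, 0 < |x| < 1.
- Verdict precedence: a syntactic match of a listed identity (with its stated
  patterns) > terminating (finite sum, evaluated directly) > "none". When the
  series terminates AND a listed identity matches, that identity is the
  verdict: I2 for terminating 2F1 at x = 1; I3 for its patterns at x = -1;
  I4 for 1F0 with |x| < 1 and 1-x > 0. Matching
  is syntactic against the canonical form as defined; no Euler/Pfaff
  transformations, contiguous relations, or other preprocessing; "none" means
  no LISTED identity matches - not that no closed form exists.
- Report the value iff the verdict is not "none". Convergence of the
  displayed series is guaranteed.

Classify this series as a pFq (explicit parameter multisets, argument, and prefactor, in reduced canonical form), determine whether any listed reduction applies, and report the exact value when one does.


This is -2/5 * 1F0(-11/9; -; -2/7) in reduced canonical form. Verdict: the I4 binomial reduction fires (the 1F0 binomial series: exponent 11/9, x = -2/7). Its exact value is (-2/5) * (9/7)^(11/9).

Key step: t_0 being -2/5, the running product (prefactor -2/5) telescopes to a rising factorial.
Ratio: r(k) = (-2/7) * (k-11/9) / [(k+1)] - rational; roots negated = parameters, x = (-2/7), C = -2/5.


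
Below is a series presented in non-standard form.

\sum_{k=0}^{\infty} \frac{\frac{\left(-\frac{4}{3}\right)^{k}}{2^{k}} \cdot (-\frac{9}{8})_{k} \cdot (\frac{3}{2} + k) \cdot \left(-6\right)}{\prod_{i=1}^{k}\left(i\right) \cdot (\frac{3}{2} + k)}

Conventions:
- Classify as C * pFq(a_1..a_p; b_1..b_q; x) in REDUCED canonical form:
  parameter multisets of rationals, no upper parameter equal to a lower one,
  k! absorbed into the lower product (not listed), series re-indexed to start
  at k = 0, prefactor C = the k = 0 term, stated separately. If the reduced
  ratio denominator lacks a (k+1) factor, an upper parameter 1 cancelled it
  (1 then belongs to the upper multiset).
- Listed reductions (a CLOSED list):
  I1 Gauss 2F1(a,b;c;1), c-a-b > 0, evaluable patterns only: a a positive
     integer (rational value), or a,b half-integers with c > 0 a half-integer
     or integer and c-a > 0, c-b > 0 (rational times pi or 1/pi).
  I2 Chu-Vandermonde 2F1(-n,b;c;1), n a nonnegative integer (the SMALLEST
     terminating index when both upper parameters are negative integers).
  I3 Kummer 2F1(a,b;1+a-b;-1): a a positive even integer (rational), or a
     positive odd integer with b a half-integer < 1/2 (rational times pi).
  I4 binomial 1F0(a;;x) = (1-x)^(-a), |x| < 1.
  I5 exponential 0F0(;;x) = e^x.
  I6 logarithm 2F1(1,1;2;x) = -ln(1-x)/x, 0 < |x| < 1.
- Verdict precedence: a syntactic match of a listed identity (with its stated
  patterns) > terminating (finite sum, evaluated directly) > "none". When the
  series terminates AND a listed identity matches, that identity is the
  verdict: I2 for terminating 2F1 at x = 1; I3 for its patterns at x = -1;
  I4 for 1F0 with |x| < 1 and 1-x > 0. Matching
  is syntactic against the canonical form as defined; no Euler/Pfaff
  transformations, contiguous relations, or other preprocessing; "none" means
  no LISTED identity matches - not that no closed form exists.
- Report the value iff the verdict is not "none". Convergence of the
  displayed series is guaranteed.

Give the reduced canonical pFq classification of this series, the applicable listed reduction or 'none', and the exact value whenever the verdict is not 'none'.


At argument -\frac{2}{3}: a 1F0 with upper {-\frac{9}{8}}, lower {-}, scaled by C = -6. Verdict at x = -\frac{2}{3}: binomial (I4) matches (the 1F0 binomial series: exponent 9/8, x = -\frac{2}{3}). Its exact value is \left(-6\right) \cdot \left(\frac{5}{3}\right)^{\frac{9}{8}}.

Structural cue: with t_0 = -6, the two k-th powers (C = -6) combine into one argument.
Ratio: r(k) = -\frac{2}{3} * (k-\frac{9}{8}) / [(k+1)] - rational; roots negated = parameters, x = -\frac{2}{3}, C = -6.


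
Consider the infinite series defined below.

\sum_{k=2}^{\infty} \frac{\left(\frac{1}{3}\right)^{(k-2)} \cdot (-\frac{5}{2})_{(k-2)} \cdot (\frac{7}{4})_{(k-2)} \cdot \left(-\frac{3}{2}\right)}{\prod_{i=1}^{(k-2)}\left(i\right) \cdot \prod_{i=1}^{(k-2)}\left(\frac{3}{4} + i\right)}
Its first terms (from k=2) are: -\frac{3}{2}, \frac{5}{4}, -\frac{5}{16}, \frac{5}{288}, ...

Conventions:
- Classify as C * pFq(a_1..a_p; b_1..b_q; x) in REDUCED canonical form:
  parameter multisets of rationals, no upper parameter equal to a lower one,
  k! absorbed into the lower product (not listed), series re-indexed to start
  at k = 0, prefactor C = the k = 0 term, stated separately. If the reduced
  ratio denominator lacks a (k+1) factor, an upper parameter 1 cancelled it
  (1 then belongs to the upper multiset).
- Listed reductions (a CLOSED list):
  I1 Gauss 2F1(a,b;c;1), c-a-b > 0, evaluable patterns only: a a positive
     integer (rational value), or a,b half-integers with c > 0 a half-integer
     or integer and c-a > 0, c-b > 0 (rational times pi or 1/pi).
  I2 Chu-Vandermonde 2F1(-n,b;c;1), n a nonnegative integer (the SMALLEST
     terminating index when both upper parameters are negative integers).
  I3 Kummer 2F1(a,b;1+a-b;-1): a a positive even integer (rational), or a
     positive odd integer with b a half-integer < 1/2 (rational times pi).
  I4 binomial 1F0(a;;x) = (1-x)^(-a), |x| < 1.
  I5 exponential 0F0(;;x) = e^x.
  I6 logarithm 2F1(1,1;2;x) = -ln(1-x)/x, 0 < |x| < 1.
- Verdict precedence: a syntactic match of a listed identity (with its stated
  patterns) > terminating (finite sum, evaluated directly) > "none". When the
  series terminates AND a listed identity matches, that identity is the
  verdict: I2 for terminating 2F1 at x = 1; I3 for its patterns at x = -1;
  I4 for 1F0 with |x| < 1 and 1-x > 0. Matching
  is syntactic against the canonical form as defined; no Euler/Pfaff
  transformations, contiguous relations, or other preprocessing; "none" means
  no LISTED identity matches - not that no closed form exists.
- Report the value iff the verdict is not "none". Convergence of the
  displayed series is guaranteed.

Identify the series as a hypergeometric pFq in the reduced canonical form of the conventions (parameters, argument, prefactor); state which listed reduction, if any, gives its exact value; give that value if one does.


Key observation: x = \frac{1}{3} and the parameter 7/4 appears in both the upper and lower lists and cancels.
Adjacent-term ratio: r(k) = \frac{1}{3} * (k-\frac{5}{2}) / [(k+1)] - rational; roots negated = parameters, x = \frac{1}{3}, C = -\frac{3}{2}.

The series (x = \frac{1}{3}) is 1F0: upper {-\frac{5}{2}}, lower {-}, prefactor -\frac{3}{2}. Verdict: binomial (I4) fires (the 1F0 binomial series: exponent 5/2, x = \frac{1}{3}). Exact value: \left(-\frac{3}{2}\right) \cdot \left(\frac{2}{3}\right)^{\frac{5}{2}}.


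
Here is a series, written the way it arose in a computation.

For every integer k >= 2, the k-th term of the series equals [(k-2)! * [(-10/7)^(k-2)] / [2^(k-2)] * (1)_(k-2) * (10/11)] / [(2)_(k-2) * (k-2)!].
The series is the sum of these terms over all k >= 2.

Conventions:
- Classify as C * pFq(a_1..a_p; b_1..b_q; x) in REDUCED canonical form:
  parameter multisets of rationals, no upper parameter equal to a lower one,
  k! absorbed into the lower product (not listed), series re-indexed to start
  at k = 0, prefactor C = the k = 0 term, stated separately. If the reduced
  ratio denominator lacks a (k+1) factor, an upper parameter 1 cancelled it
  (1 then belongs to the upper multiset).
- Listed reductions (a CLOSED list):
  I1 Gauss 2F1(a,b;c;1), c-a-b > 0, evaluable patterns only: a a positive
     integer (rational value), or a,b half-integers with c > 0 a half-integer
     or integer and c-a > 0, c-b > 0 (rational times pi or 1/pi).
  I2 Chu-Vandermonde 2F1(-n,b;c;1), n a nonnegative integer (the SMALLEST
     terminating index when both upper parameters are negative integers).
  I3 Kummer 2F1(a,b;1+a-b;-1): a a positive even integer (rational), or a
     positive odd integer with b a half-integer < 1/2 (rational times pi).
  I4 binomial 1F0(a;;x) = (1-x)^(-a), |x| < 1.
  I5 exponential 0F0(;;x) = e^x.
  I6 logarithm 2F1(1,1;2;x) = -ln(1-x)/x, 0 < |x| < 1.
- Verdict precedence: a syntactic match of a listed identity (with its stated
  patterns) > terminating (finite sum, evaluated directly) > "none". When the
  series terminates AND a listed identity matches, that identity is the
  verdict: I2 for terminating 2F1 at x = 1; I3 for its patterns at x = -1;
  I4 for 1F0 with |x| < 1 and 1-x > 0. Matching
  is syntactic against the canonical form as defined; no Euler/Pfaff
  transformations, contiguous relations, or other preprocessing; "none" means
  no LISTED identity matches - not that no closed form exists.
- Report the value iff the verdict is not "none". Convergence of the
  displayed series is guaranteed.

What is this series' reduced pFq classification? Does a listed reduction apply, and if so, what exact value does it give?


Canonical form: C = 10/11 times 2F1 with upper {1, 1}, lower {2}, x = -5/7. Verdict: logarithm (I6) matches (the logarithm: parameters (1,1;2), x = -5/7). Exact value: (14/11) * ln(12/7).

Structural cue: from the first term 10/11: the factorial ratio (C = 10/11) (k+a-1)!/(a-1)! is a rising factorial (a)_k.
Step ratio: r(k) = (-5/7) * (k+1) (k+1) / [(k+2) (k+1)] - rational in k, leading ratio (-5/7); with t_0 = 10/11, classification follows.


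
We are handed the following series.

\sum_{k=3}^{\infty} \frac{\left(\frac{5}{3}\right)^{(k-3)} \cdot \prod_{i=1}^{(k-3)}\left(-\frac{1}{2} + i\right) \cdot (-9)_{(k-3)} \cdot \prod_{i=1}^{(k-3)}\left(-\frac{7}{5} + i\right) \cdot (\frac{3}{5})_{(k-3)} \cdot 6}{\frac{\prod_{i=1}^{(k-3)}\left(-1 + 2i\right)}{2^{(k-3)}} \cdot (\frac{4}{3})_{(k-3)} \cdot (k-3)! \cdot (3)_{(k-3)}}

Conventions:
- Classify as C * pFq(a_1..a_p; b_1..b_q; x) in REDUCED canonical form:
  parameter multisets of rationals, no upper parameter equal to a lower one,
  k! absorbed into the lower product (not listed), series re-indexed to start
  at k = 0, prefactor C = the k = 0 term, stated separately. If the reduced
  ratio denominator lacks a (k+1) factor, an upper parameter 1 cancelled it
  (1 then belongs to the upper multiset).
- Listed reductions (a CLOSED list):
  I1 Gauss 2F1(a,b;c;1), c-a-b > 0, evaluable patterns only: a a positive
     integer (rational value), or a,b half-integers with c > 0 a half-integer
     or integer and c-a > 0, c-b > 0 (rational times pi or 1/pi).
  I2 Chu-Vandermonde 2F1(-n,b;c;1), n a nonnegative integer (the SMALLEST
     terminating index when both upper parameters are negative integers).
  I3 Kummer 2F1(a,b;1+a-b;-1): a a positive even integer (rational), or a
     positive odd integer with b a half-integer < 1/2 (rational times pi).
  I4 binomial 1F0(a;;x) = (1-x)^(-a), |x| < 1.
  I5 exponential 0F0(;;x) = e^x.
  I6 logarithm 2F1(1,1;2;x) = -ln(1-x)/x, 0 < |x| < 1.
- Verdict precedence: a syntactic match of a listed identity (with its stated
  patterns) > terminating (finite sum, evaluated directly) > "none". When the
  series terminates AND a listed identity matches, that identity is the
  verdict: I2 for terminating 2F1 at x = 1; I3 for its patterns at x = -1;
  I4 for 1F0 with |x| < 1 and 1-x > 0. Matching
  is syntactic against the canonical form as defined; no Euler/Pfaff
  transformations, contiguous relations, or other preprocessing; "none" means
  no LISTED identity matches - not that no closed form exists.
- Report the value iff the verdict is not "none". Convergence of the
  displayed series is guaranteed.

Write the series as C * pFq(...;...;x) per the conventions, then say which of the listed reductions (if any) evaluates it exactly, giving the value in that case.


With C = 6: the canonical form is 3F2(-9, -\frac{2}{5}, \frac{3}{5}; \frac{4}{3}, 3; \frac{5}{3}). Verdict: terminating at k = 9: the factor (-9)_k kills every later term; summing the 10 survivors is exact. Exact value: \frac{15452633526933}{1623535156250}.

The tell: t_0 = 6 here, and the running product (C = 6) telescopes to a rising factorial.
Term ratio: r(k) = \frac{5}{3} * (k-9) (k-\frac{2}{5}) (k+\frac{3}{5}) / [(k+\frac{4}{3}) (k+3) (k+1)] - rational; roots negated = parameters, x = \frac{5}{3}, C = 6.


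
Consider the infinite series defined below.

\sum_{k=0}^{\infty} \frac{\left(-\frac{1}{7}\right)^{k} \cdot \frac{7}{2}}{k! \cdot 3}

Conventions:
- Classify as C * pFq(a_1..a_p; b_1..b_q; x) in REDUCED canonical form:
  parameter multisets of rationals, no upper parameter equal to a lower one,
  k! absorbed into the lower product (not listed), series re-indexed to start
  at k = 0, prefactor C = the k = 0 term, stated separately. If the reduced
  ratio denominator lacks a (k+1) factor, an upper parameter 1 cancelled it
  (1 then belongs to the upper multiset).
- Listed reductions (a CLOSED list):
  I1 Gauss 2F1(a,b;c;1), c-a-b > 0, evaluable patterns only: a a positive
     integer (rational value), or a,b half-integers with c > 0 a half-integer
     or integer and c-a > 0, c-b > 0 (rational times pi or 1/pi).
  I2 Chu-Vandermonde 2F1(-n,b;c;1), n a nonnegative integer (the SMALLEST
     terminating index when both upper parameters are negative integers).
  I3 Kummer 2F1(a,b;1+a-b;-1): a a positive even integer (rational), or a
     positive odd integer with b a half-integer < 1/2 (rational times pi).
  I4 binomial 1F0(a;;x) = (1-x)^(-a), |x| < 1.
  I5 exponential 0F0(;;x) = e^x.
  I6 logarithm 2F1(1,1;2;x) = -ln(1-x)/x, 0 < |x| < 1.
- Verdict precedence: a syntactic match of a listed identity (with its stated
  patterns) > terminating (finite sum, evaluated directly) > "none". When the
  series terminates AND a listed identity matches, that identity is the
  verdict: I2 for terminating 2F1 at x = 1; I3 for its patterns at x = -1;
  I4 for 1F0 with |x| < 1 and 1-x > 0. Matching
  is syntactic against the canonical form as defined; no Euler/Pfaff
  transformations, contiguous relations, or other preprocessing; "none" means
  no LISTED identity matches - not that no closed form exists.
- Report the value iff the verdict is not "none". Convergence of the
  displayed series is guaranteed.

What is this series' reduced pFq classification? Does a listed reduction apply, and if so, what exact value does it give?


Canonical form: C = \frac{7}{6} times 0F0 with upper {-}, lower {-}, x = -\frac{1}{7}. Verdict at x = -\frac{1}{7}: the exponential series (I5) matches (the 0F0 exponential series at x = -\frac{1}{7}). Exact value: \frac{7}{6} \cdot e^{-\frac{1}{7}}.

Structural cue: t_0 = \frac{7}{6} here, and the constant factors (C = 7/6, x = -1/7) combine into one prefactor.
Consecutive-term ratio: r(k) = -\frac{1}{7} * 1 / [(k+1)] ; factor over Q: parameters, x = -\frac{1}{7}, and C = \frac{7}{6}.


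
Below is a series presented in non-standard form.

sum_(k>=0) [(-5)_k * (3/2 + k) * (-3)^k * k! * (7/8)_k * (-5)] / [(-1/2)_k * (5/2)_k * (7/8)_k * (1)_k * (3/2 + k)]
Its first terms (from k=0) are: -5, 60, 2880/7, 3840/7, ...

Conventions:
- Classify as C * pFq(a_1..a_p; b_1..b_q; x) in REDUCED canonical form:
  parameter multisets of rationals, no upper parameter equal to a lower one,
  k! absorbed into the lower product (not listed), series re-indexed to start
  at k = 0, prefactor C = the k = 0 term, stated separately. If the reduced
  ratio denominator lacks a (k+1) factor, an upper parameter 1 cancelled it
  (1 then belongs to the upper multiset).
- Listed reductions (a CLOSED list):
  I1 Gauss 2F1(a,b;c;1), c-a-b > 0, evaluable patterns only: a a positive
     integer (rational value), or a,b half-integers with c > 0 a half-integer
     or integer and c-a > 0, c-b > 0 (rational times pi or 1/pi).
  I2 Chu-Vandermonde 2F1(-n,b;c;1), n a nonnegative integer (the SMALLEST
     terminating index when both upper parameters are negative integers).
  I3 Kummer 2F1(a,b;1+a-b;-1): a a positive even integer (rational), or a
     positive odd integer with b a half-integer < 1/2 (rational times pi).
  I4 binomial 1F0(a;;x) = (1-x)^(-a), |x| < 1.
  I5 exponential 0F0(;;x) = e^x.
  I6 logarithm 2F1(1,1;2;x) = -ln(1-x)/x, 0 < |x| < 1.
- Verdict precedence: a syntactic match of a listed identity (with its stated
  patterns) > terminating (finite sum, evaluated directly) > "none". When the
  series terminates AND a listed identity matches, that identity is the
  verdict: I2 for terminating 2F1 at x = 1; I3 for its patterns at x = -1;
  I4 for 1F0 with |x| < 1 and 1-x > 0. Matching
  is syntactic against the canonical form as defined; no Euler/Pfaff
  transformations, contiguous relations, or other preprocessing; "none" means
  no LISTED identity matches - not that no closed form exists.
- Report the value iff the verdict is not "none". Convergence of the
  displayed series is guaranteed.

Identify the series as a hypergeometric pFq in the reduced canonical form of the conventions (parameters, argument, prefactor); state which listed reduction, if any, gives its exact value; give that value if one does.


Canonical form: C = -5 times 2F2 with upper {-5, 1}, lower {-1/2, 5/2}, x = -3. Verdict: terminating - upper -5 stops the sum at k = 5; the 6 terms are added exactly. Value: 9010601/7007.

Key observation: from the first term -5: the factorial ratio (C = -5) (k+a-1)!/(a-1)! is a rising factorial (a)_k.
Term ratio: r(k) = (-3) * (k-5) (k+1) / [(k-1/2) (k+5/2) (k+1)] - rational; roots negated = parameters, x = (-3), C = -5.


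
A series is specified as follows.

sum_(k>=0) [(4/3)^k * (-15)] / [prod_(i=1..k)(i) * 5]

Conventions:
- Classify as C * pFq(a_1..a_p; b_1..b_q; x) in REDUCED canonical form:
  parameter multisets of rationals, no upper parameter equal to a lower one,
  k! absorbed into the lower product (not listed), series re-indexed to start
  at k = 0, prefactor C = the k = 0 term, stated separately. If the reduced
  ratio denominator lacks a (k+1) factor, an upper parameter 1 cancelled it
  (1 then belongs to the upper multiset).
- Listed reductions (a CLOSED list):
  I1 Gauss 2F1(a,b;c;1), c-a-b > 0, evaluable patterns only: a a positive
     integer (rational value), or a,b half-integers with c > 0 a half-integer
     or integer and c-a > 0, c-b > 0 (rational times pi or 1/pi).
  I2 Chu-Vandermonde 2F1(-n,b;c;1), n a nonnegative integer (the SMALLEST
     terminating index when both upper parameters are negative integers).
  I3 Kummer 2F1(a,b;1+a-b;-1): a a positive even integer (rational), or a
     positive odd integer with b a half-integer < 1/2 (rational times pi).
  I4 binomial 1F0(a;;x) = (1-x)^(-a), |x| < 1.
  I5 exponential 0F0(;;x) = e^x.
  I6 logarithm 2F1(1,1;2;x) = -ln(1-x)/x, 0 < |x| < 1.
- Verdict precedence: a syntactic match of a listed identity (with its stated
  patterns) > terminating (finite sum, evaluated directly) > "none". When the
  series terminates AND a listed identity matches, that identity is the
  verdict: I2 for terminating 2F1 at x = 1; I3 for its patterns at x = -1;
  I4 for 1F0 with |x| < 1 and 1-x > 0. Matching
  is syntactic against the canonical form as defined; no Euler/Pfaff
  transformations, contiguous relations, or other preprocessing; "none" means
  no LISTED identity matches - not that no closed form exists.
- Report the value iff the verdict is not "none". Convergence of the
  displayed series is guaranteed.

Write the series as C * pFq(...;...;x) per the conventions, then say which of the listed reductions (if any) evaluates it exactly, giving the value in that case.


With C = -3: the canonical form is 0F0(-; -; 4/3). Verdict: exponential (I5) fires (the 0F0 exponential series at x = 4/3). Exact value: (-3) * e^(4/3).

Key observation: x = (4/3) and the constant factors (C = -3, x = 4/3) combine into one prefactor.
Consecutive-term ratio: r(k) = (4/3) * 1 / [(k+1)] - rational in k. x = (4/3); t_0 = -3; negate the roots.


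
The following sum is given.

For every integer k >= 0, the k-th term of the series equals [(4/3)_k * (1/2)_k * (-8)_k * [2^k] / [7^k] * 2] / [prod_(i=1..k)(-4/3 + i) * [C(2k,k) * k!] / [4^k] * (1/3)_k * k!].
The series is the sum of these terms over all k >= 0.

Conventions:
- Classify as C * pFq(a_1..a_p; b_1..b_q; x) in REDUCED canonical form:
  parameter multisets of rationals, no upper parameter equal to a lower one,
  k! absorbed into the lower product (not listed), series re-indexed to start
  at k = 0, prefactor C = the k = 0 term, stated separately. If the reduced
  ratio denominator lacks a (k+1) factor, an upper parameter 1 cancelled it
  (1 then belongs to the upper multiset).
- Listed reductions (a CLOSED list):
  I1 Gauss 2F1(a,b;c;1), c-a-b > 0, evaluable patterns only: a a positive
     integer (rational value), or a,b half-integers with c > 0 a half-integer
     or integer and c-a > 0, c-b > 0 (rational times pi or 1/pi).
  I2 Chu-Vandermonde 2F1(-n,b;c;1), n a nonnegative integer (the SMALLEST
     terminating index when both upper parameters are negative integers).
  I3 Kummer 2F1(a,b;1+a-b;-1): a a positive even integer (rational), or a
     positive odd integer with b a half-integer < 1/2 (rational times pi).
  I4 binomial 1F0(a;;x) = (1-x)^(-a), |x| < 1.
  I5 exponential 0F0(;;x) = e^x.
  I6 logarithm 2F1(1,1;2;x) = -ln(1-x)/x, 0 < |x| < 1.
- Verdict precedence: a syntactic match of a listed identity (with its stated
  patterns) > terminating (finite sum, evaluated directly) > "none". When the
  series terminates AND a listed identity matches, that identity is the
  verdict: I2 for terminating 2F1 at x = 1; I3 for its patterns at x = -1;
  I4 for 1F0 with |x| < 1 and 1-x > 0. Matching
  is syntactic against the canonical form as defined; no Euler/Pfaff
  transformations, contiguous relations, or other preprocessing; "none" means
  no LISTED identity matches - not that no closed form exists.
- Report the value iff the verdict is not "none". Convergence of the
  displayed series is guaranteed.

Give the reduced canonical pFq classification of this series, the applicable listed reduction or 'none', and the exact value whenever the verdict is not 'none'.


At argument 2/7: a 2F2 with upper {-8, 4/3}, lower {-1/3, 1/3}, scaled by C = 2. Verdict: terminating at k = 8: the factor (-8)_k kills every later term; summing the 9 survivors is exact. Value: -211168158118/7546124509.

Key observation: x = (2/7) and the parameter 1/2 appears in both the upper and lower lists and cancels.
Step ratio: r(k) = (2/7) * (k-8) (k+4/3) / [(k-1/3) (k+1/3) (k+1)] - poly over poly, x = (2/7) from leading terms; C = 2 at k = 0.


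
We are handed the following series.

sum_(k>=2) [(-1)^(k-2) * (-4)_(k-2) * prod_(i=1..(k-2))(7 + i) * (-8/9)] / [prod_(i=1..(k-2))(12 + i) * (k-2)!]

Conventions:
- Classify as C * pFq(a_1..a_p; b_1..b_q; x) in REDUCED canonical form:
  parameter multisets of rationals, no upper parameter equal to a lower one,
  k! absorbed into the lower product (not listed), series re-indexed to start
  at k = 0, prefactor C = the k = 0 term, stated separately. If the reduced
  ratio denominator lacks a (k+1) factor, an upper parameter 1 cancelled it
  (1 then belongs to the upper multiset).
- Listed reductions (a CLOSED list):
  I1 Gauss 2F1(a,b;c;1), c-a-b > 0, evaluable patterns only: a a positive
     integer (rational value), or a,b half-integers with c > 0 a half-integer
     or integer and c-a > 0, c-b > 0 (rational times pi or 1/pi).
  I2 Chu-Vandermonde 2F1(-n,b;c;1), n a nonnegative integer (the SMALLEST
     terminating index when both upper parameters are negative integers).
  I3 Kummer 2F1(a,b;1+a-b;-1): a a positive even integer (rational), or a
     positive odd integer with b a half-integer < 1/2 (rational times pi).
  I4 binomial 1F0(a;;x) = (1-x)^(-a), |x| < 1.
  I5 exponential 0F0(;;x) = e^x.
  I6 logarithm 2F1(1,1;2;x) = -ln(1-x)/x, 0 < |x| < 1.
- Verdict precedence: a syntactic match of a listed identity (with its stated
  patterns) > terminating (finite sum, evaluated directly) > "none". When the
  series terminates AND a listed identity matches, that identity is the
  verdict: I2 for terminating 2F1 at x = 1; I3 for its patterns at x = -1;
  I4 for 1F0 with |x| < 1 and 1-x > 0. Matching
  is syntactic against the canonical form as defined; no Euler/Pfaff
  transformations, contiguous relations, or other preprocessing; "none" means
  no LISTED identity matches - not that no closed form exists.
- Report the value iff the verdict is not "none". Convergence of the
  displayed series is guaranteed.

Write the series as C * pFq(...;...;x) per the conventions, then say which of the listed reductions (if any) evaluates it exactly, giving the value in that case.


At argument -1: a 2F1 with upper {-4, 8}, lower {13}, scaled by C = -8/9. Verdict (x = -1): Kummer's theorem (I3) applies (x = -1; c = 13 equals 1+a-b for upper {-4, 8}: listed pattern). Exact value: -44/7.

Key step: x = (-1) and the lower running product (C = -8/9) is a rising factorial.
Adjacent-term ratio: r(k) = (-1) * (k-4) (k+8) / [(k+13) (k+1)] - rational in k. x = (-1); t_0 = -8/9; negate the roots.


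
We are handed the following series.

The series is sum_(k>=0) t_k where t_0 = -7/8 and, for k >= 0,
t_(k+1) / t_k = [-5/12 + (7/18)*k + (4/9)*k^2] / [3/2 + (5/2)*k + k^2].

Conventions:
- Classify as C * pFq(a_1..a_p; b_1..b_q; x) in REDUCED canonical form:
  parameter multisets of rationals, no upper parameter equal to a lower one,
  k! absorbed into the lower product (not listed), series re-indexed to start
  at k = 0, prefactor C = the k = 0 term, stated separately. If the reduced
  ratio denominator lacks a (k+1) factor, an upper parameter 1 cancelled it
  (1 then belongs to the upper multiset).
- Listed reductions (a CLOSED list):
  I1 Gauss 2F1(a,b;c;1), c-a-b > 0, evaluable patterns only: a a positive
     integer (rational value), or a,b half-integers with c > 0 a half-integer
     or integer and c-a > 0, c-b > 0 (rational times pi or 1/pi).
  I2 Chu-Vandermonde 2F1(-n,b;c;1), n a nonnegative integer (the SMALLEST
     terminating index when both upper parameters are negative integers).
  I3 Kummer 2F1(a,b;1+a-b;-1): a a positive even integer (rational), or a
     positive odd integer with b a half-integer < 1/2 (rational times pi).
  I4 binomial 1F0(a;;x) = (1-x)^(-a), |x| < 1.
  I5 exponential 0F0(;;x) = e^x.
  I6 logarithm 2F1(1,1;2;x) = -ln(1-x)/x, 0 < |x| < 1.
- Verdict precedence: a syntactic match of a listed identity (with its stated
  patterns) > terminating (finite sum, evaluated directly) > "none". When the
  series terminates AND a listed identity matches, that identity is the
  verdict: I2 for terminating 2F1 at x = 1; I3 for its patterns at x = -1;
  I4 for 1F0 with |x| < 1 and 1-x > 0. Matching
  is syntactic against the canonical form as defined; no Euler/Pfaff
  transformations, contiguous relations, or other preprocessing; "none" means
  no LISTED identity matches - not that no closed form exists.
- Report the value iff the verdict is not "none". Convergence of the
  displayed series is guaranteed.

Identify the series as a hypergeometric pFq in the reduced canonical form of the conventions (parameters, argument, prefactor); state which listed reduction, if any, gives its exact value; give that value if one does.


With C = -7/8: the canonical form is 1F0(-5/8; -; 4/9). Verdict: this is the I4 binomial reduction (the 1F0 binomial series: exponent 5/8, x = 4/9). Value: (-7/8) * (5/9)^(5/8).

Structural cue: x = (4/9) and cancel k + 3/2 from the displayed ratio first; then prefactor -7/8.
Consecutive-term ratio: r(k) = (4/9) * (k-5/8) / [(k+1)] ; factor over Q: parameters, x = (4/9), and C = -7/8.


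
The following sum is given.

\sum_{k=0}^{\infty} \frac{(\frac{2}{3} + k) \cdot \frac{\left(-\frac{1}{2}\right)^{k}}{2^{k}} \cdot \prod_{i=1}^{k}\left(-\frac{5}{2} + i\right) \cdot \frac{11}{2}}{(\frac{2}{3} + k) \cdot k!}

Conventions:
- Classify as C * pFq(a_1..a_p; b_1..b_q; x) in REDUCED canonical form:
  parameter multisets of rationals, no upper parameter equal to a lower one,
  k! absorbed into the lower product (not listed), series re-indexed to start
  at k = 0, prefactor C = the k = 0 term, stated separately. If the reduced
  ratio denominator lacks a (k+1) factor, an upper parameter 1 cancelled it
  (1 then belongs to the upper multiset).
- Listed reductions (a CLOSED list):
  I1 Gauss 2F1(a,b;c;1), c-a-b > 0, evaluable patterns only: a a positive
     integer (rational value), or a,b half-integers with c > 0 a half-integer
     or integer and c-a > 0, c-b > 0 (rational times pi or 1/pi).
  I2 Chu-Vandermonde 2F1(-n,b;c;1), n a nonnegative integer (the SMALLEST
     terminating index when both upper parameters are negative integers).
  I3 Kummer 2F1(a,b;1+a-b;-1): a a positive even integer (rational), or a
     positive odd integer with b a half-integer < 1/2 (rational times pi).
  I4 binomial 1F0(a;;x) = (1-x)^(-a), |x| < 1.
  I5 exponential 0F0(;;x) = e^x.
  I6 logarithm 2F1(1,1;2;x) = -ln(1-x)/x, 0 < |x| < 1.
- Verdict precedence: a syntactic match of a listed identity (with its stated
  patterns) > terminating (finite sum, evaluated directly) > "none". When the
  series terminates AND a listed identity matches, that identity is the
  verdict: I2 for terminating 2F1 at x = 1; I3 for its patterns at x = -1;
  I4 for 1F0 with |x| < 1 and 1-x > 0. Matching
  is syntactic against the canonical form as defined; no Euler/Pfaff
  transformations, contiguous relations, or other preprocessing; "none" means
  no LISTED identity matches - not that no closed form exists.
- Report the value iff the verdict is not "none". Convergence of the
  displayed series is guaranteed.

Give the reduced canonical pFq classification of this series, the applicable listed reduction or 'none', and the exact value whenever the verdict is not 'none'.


Classification (C = \frac{11}{2}): 1F0 with upper {-\frac{3}{2}}, lower {-}, argument x = -\frac{1}{4}. Verdict (x = -\frac{1}{4}): the I4 binomial reduction applies (the 1F0 binomial series: exponent 3/2, x = -\frac{1}{4}). Hence: \frac{11}{2} \cdot \left(\frac{5}{4}\right)^{\frac{3}{2}}.

Key observation: t_0 = \frac{11}{2} here, and the running product (C = 11/2) telescopes to a rising factorial.
Ratio: r(k) = -\frac{1}{4} * (k-\frac{3}{2}) / [(k+1)] - rational; roots negated = parameters, x = -\frac{1}{4}, C = \frac{11}{2}.


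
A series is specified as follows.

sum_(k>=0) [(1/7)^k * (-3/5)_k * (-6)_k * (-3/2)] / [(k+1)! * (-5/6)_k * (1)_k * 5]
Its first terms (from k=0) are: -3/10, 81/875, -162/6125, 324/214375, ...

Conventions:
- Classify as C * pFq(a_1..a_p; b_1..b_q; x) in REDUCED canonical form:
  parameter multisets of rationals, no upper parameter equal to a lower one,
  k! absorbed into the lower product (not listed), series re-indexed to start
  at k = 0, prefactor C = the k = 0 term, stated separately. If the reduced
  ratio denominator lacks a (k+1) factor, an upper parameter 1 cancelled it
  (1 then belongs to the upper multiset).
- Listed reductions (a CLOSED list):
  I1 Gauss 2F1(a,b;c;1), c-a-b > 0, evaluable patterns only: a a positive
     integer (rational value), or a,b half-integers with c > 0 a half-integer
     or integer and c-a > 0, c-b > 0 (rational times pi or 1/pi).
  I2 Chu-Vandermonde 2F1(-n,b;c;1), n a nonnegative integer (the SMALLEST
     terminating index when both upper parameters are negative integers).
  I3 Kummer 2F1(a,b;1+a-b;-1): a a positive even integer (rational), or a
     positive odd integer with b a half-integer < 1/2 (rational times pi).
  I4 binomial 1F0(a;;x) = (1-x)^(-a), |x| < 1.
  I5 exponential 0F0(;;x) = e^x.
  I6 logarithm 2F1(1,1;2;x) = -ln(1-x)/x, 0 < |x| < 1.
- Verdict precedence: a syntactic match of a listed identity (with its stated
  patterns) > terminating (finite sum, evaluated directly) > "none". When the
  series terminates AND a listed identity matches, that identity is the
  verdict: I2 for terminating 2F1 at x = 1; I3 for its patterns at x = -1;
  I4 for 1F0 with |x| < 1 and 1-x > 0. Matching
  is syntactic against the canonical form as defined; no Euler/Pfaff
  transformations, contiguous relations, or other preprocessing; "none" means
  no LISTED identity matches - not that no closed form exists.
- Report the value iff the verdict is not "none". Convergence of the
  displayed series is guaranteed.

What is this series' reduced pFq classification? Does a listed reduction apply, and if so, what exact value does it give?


With C = -3/10: the canonical form is 2F2(-6, -3/5; -5/6, 2; 1/7). Verdict: terminating - upper parameter -6 makes this a finite sum (last index 6), evaluated exactly. Sum: -4616603300305641/19864757910156250.

Key step: t_0 being -3/10, (1)_k (C = -3/10) is k! itself.
Adjacent-term ratio: r(k) = (1/7) * (k-6) (k-3/5) / [(k-5/6) (k+2) (k+1)] ; factor over Q: parameters, x = (1/7), and C = -3/10.
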